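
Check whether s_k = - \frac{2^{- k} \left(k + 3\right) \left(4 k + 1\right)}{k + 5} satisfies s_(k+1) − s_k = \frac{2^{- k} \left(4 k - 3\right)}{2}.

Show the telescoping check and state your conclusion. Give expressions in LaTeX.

s_(k+1) = -(k + 4)*(4*k + 5)/(2*2**k*(k + 6))
s_(k+1) − s_k = (4*k**3 + 33*k**2 + 37*k - 64)/(2*2**k*(k**2 + 11*k + 30))
(s_(k+1) − s_k) − t_k = (-4*k**2 - 25*k + 13)/(2**k*(k**2 + 11*k + 30))

Invalid: residual \frac{2^{- k} \left(- 4 k^{2} - 25 k + 13\right)}{k^{2} + 11 k + 30} ≠ 0.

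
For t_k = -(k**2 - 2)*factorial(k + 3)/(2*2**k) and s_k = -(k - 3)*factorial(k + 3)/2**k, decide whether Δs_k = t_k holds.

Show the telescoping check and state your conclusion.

s_(k+1) = -(k - 2)*factorial(k + 4)/(2*2**k)
s_(k+1) − s_k = -(k**2 - 2)*factorial(k + 3)/(2*2**k)
(s_(k+1) − s_k) − t_k = 0

valid; difference matches t_k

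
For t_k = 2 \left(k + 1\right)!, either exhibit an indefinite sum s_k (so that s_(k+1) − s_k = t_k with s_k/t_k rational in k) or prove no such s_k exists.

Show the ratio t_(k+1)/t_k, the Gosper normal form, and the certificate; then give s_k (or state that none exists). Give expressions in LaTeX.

The ratio is k + 2.
Normal form (A,B,C) = (k + 2, 1, 1).
Solve (k + 2)·f(k+1) − (1)·f(k) = 1.
Degrees (1,0,0) ⇒ d ≤ -1.
deg f ≤ -1 is impossible — no certificate.

no hypergeometric antidifference exists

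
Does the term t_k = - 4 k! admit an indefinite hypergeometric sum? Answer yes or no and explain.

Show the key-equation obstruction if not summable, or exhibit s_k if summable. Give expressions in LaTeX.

Compute t_(k+1)/t_k: get k + 1.
Normal form (A,B,C) = (k + 1, 1, 1).
Solve (k + 1)·f(k+1) − (1)·f(k) = 1.
d = -1 from the (1,0,0) case.
d = -1 < 0 ⇒ no nonzero polynomial f; not summable.

No. Not Gosper-summable.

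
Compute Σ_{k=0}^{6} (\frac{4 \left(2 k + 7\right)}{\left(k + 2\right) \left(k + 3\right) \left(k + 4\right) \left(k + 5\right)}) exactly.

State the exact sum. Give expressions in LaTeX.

The ratio is (k + 2)*(2*k + 9)/((k + 6)*(2*k + 7)).
Take A(k)=k + 2, B(k)=k + 6, C(k)=k + 7/2.
Solve (k + 2)·f(k+1) − (k + 5)·f(k) = k + 7/2.
Bound: deg f ≤ 3.
A polynomial solution: f(k) = k*(k + 3)*(k + 6)/16.
Get s_k = R·t_k = k*(k + 6)/(2*(k**2 + 6*k + 8)) with R(k) = B(k−1)f(k)/C(k) = k*(k + 3)*(k + 5)*(k + 6)/(8*(2*k + 7)).
s_(k+1) − s_k = 4*(2*k + 7)/(k**4 + 14*k**3 + 71*k**2 + 154*k + 120) = t_k.
Sum = s_(7) − s_(0); s_(7) = 91/198, s_(0) = 0 ⇒ 91/198.

Σ = 91/198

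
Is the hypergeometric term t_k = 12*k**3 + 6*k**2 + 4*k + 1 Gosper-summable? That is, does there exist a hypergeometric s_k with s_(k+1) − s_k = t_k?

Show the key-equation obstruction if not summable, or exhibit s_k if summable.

Compute t_(k+1)/t_k: get (12*k**3 + 42*k**2 + 52*k + 23)/(12*k**3 + 6*k**2 + 4*k + 1).
So A=1 and B=1, with C=k**3 + k**2/2 + k/3 + 1/12.
f must satisfy (1)·f(k+1) − (1)·f(k) = k**3 + k**2/2 + k/3 + 1/12.
d = 4 from the (0,0,3) case.
Solving with deg f ≤ 4: f(k) = k**2*(3*k**2 - 4*k + 2)/12.
Then R = B(k−1)f/C = k**2*(3*k**2 - 4*k + 2)/(12*k**3 + 6*k**2 + 4*k + 1), so s_k = R(k)·t_k = k**2*(3*k**2 - 4*k + 2).
Δs = 12*k**3 + 6*k**2 + 4*k + 1, as required.

Yes. s_k = k**2*(3*k**2 - 4*k + 2).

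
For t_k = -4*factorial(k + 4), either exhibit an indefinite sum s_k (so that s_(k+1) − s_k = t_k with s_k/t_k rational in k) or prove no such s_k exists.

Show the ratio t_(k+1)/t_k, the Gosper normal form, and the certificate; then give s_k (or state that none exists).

none (Gosper's algorithm certifies no s_k)

Step 1: r(k) = k + 5.
Gosper form: A/B · C(k+1)/C(k) with A=k + 5, B=1, C=1.
Key eq: (k + 5)·f(k+1) = (1)·f(k) + (1).
From deg A=1, deg B=0, deg C=0: d=-1.
Negative degree bound (-1): no f exists, t_k not Gosper-summable.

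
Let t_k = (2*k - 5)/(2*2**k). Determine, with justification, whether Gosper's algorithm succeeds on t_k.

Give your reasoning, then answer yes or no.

Yes. s_k = (3 - 2*k)/2**k.

Compute t_(k+1)/t_k: get (2*k - 3)/(2*(2*k - 5)).
So A=1/2 and B=1, with C=k - 5/2.
Need (1/2)·f(k+1) − (1)·f(k) = k - 5/2.
d = 1 from the (0,0,1) case.
A polynomial solution: f(k) = 3 - 2*k.
Certificate R = B(k−1)f/C = -2*(2*k - 3)/(2*k - 5) gives s_k = (3 - 2*k)/2**k.
Verify: (2*k - 5)/(2*2**k) matches t_k.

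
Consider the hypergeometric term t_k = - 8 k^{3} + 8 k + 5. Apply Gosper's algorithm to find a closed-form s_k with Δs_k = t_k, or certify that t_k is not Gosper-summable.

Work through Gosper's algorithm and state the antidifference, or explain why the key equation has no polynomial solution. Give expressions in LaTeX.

t_(k+1)/t_k = (8*k - 8*(k + 1)**3 + 13)/(-8*k**3 + 8*k + 5).
Take A(k)=1, B(k)=1, C(k)=k**3 - k - 5/8.
Need (1)·f(k+1) − (1)·f(k) = k**3 - k - 5/8.
Degrees (0,0,3) ⇒ d ≤ 4.
Match coefficients ⇒ f(k) = k*(2*k**3 - 4*k**2 - 2*k - 1)/8.
R(k) = B(k−1)·f(k)/C(k) = k*(2*k**3 - 4*k**2 - 2*k - 1)/(8*k**3 - 8*k - 5); s_k = R·t_k = k*(-2*k**3 + 4*k**2 + 2*k + 1).
Verify: -8*k**3 + 8*k + 5 matches t_k.

s_k = k \left(- 2 k^{3} + 4 k^{2} + 2 k + 1\right)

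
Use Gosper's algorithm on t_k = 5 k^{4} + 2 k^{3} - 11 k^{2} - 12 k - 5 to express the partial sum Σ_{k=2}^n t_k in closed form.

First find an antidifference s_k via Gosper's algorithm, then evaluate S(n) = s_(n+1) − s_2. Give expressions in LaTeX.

t_(k+1)/t_k = (5*k**4 + 22*k**3 + 25*k**2 - 8*k - 21)/(5*k**4 + 2*k**3 - 11*k**2 - 12*k - 5).
Take A(k)=1, B(k)=1, C(k)=k**4 + 2*k**3/5 - 11*k**2/5 - 12*k/5 - 1.
f must satisfy (1)·f(k+1) − (1)·f(k) = k**4 + 2*k**3/5 - 11*k**2/5 - 12*k/5 - 1.
Degrees (0,0,4) ⇒ d ≤ 5.
Solve for f: f(k) = k*(k**4 - 2*k**3 - 3*k**2 - 1)/5 (degree 5 ≤ 5).
R(k) = B(k−1)·f(k)/C(k) = k*(k**4 - 2*k**3 - 3*k**2 - 1)/(5*k**4 + 2*k**3 - 11*k**2 - 12*k - 5); s_k = R·t_k = k**5 - 2*k**4 - 3*k**3 - k.
s_(k+1) − s_k = 5*k**4 + 2*k**3 - 11*k**2 - 12*k - 5 = t_k.
s_(n+1) = n**5 + 3*n**4 - n**3 - 11*n**2 - 13*n - 5 and s_(2) = -26, so S(n) = n**5 + 3*n**4 - n**3 - 11*n**2 - 13*n + 21.

S(n) = n^{5} + 3 n^{4} - n^{3} - 11 n^{2} - 13 n + 21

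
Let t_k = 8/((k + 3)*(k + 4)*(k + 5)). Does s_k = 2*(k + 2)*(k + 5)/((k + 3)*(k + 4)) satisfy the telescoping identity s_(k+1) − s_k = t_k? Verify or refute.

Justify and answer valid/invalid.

s_(k+1) = 2*(k + 3)*(k + 6)/((k + 4)*(k + 5))
s_(k+1) − s_k = 8/(k**3 + 12*k**2 + 47*k + 60)
(s_(k+1) − s_k) − t_k = 0

valid (s_(k+1) − s_k reduces to t_k)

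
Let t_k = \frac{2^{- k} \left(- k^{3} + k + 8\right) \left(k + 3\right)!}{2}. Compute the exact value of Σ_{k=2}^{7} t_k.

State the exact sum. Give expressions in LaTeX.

Σ = -5301510

Ratio r(k) = (k + 4)*(k - (k + 1)**3 + 9)/(2*(-k**3 + k + 8)).
So A=k/2 + 2 and B=1, with C=k**3 - k - 8.
Need (k/2 + 2)·f(k+1) − (1)·f(k) = k**3 - k - 8.
Bound: deg f ≤ 2.
Coefficient equations give f(k) = 2*(k**2 - 4*k + 2).
So s_k = (B(k−1)f/C)·t_k = (2*(k**2 - 4*k + 2)/(k**3 - k - 8))·t_k = -(k**2 - 4*k + 2)*factorial(k + 3)/2**k.
s_(k+1) − s_k = (-k**3 + k + 8)*factorial(k + 3)/(2*2**k) = t_k.
Sum = s_(8) − s_(2); s_(8) = -5301450, s_(2) = 60 ⇒ -5301510.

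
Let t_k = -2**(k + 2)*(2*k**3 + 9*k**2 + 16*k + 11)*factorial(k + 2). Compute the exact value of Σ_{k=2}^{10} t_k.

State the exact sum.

Compute t_(k+1)/t_k: get 2*(2*k**4 + 21*k**3 + 85*k**2 + 158*k + 114)/(2*k**3 + 9*k**2 + 16*k + 11).
Gosper form: A/B · C(k+1)/C(k) with A=2*k + 6, B=1, C=k**3 + 9*k**2/2 + 8*k + 11/2.
Solve (2*k + 6)·f(k+1) − (1)·f(k) = k**3 + 9*k**2/2 + 8*k + 11/2.
deg f ≤ 2 (via 1,0,3).
Solving with deg f ≤ 2: f(k) = (k**2 + 1)/2.
Certificate R = B(k−1)f/C = (k**2 + 1)/(2*k**3 + 9*k**2 + 16*k + 11) gives s_k = -2**(k + 2)*(k**2 + 1)*factorial(k + 2).
s_(k+1) − s_k = -2**(k + 2)*(2*k**3 + 9*k**2 + 16*k + 11)*factorial(k + 2) = t_k.
Σ_(k=2)^(10) t_k = s_(11) − s_(2) = -6223434036019200 − (-1920) = -6223434036017280.

Σ = -6223434036017280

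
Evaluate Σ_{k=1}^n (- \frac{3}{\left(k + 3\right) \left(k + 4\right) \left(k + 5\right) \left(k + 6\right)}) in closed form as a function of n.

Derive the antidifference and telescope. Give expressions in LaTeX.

S(n) = \frac{n \left(- n^{2} - 15 n - 74\right)}{120 \left(n^{3} + 15 n^{2} + 74 n + 120\right)}

The ratio is (k + 3)/(k + 7).
Normal form (A,B,C) = (k + 3, k + 7, 1).
Set up (k + 3)·f(k+1) − (k + 6)·f(k) − (1) = 0.
Bound: deg f ≤ 3.
A polynomial solution: f(k) = k*(k**2 + 12*k + 47)/180.
So s_k = (B(k−1)f/C)·t_k = (k*(k + 6)*(k**2 + 12*k + 47)/180)·t_k = k*(-k**2 - 12*k - 47)/(60*(k + 3)*(k + 4)*(k + 5)).
Verify: -3/(k**4 + 18*k**3 + 119*k**2 + 342*k + 360) matches t_k.
Evaluate: s_(n+1) = (-n**3 - 15*n**2 - 74*n - 60)/(60*(n**3 + 15*n**2 + 74*n + 120)); subtract s_(1) = -1/120 ⇒ S(n) = n*(-n**2 - 15*n - 74)/(120*(n**3 + 15*n**2 + 74*n + 120)).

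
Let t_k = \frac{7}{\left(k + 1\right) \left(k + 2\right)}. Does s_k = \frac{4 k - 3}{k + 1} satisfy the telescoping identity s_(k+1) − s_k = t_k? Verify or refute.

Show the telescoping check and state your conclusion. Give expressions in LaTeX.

s_(k+1) = (4*k + 1)/(k + 2)
s_(k+1) − s_k = 7/(k**2 + 3*k + 2)
(s_(k+1) − s_k) − t_k = 0

Valid: the claim telescopes to t_k.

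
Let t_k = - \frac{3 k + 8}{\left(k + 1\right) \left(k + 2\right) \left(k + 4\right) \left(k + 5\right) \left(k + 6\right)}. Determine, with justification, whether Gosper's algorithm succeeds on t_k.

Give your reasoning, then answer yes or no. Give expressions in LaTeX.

The ratio is (k + 1)*(k + 4)*(3*k + 11)/((k + 3)*(k + 7)*(3*k + 8)).
So A=k + 1 and B=k + 7, with C=k**2 + 17*k/3 + 8.
Need (k + 1)·f(k+1) − (k + 6)·f(k) = k**2 + 17*k/3 + 8.
From deg A=1, deg B=1, deg C=2: d=5.
Match coefficients ⇒ f(k) = k*(k + 2)*(k + 3)*(k**2 + 10*k + 29)/60.
Then R = B(k−1)f/C = k*(k + 2)*(k + 6)*(k**2 + 10*k + 29)/(20*(3*k + 8)), so s_k = R(k)·t_k = k*(-k**2 - 10*k - 29)/(20*(k**3 + 10*k**2 + 29*k + 20)).
Δs = (-3*k - 8)/(k**5 + 18*k**4 + 121*k**3 + 372*k**2 + 508*k + 240), as required.

Yes. s_k = \frac{k \left(- k^{2} - 10 k - 29\right)}{20 \left(k^{3} + 10 k^{2} + 29 k + 20\right)}.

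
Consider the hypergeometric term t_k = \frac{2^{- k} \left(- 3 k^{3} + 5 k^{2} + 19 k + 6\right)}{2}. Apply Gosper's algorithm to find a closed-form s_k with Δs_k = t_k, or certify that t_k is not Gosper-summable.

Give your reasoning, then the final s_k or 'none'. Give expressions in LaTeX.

s_k = 2^{- k} \left(3 k^{3} + 4 k^{2} - 2 k - 1\right)

Compute t_(k+1)/t_k: get (3*k**3 + 4*k**2 - 20*k - 27)/(2*(3*k**3 - 5*k**2 - 19*k - 6)).
Normal form (A,B,C) = (1/2, 1, k**3 - 5*k**2/3 - 19*k/3 - 2).
Key eq: (1/2)·f(k+1) = (1)·f(k) + (k**3 - 5*k**2/3 - 19*k/3 - 2).
d = 3 from the (0,0,3) case.
Solving with deg f ≤ 3: f(k) = -2*(3*k + 1)*(k**2 + k - 1)/3.
Certificate R = B(k−1)f/C = -2*(3*k + 1)*(k**2 + k - 1)/(3*k**3 - 5*k**2 - 19*k - 6) gives s_k = (3*k**3 + 4*k**2 - 2*k - 1)/2**k.
s_(k+1) − s_k = (-3*k**3 + 5*k**2 + 19*k + 6)/(2*2**k) = t_k.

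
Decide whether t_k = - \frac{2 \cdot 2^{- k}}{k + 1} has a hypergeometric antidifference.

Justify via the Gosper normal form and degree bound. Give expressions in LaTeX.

No; the degree bound rules out any f.

r(k) = (k + 1)/(2*(k + 2)) after simplifying.
Gosper form: A/B · C(k+1)/C(k) with A=k/2 + 1/2, B=k + 2, C=1.
Set up (k/2 + 1/2)·f(k+1) − (k + 1)·f(k) − (1) = 0.
Degrees (1,1,0) ⇒ d ≤ -1.
Bound -1 < 0, so the key equation has no polynomial solution.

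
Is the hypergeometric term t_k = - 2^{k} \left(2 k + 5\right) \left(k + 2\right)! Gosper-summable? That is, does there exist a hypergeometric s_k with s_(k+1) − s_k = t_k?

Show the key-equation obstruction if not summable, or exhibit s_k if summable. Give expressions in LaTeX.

Ratio r(k) = 2*(k + 3)*(2*k + 7)/(2*k + 5).
Take A(k)=2*k + 6, B(k)=1, C(k)=k + 5/2.
Key eq: (2*k + 6)·f(k+1) = (1)·f(k) + (k + 5/2).
From deg A=1, deg B=0, deg C=1: d=0.
Solve for f: f(k) = 1/2 (degree 0 ≤ 0).
R(k) = B(k−1)·f(k)/C(k) = 1/(2*k + 5); s_k = R·t_k = -2**k*factorial(k + 2).
Δs = -2**k*(2*k + 5)*factorial(k + 2), as required.

Yes. s_k = - 2^{k} \left(k + 2\right)!.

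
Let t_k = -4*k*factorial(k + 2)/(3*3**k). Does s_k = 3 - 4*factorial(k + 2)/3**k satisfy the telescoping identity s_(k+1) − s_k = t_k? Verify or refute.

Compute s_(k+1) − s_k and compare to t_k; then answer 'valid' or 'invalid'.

s_(k+1) = -4*3**(-k - 1)*factorial(k + 3) + 3
s_(k+1) − s_k = -4*k*factorial(k + 2)/(3*3**k)
(s_(k+1) − s_k) − t_k = 0

Valid — Δs_k = t_k.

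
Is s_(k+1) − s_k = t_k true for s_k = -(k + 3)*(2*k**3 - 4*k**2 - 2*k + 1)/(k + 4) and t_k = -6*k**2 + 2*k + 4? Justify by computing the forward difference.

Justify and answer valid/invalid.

s_(k+1) = (-2*k**4 - 10*k**3 - 4*k**2 + 19*k + 12)/(k + 5)
s_(k+1) − s_k = 3*(-2*k**4 - 16*k**3 - 24*k**2 + 22*k + 21)/(k**2 + 9*k + 20)
(s_(k+1) − s_k) − t_k = (4*k**3 + 26*k**2 - 10*k - 17)/(k**2 + 9*k + 20)

Invalid: residual (4*k**3 + 26*k**2 - 10*k - 17)/(k**2 + 9*k + 20) ≠ 0.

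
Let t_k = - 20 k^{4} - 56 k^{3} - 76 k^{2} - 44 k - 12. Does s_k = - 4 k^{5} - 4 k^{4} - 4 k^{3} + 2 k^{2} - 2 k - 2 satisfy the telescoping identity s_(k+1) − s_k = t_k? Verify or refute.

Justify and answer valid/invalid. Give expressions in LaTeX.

Valid: the claim telescopes to t_k.

s_(k+1) = -4*k**5 - 24*k**4 - 60*k**3 - 74*k**2 - 46*k - 14
s_(k+1) − s_k = -20*k**4 - 56*k**3 - 76*k**2 - 44*k - 12
(s_(k+1) − s_k) − t_k = 0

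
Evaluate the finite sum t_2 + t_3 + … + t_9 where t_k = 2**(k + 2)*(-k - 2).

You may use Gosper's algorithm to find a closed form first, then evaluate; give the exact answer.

Ratio r(k) = 2*(k + 3)/(k + 2).
So A=2 and B=1, with C=k + 2.
Solve (2)·f(k+1) − (1)·f(k) = k + 2.
From deg A=0, deg B=0, deg C=1: d=1.
A polynomial solution: f(k) = k.
So s_k = (B(k−1)f/C)·t_k = (k/(k + 2))·t_k = -2**(k + 2)*k.
s_(k+1) − s_k = 2**(k + 2)*(-k - 2) = t_k.
Telescoping: Σ = s_(10) − s_(2) = -40960 − (-32) = -40928.

Σ = -40928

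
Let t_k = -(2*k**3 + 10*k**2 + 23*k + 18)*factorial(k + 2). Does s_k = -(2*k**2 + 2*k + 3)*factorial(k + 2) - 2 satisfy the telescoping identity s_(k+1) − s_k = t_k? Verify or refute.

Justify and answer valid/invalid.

s_(k+1) = -(2*k + 2*(k + 1)**2 + 5)*factorial(k + 3) - 2
s_(k+1) − s_k = -(2*k**3 + 10*k**2 + 23*k + 18)*factorial(k + 2)
(s_(k+1) − s_k) − t_k = 0

valid (s_(k+1) − s_k reduces to t_k)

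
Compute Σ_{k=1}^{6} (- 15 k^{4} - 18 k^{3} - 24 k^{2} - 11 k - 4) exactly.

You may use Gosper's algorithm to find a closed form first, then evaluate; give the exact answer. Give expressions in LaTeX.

t_(k+1)/t_k = (15*k**4 + 78*k**3 + 168*k**2 + 173*k + 72)/(15*k**4 + 18*k**3 + 24*k**2 + 11*k + 4).
So A=1 and B=1, with C=k**4 + 6*k**3/5 + 8*k**2/5 + 11*k/15 + 4/15.
Solve (1)·f(k+1) − (1)·f(k) = k**4 + 6*k**3/5 + 8*k**2/5 + 11*k/15 + 4/15.
From deg A=0, deg B=0, deg C=4: d=5.
A polynomial solution: f(k) = k*(3*k**4 - 3*k**3 + 4*k**2 - 2*k + 2)/15.
Certificate R = B(k−1)f/C = k*(3*k**4 - 3*k**3 + 4*k**2 - 2*k + 2)/(15*k**4 + 18*k**3 + 24*k**2 + 11*k + 4) gives s_k = k*(-3*k**4 + 3*k**3 - 4*k**2 + 2*k - 2).
Verify: -15*k**4 - 18*k**3 - 24*k**2 - 11*k - 4 matches t_k.
Telescoping: Σ = s_(7) − s_(1) = -44506 − (-4) = -44502.

Σ = -44502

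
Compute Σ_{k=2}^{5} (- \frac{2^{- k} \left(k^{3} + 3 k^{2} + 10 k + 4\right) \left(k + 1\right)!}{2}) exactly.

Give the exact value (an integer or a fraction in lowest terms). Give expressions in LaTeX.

t_(k+1)/t_k = (k**4 + 8*k**3 + 31*k**2 + 56*k + 36)/(2*(k**3 + 3*k**2 + 10*k + 4)).
So A=k/2 + 1 and B=1, with C=k**3 + 3*k**2 + 10*k + 4.
Need (k/2 + 1)·f(k+1) − (1)·f(k) = k**3 + 3*k**2 + 10*k + 4.
Bound: deg f ≤ 2.
Coefficient equations give f(k) = 2*(k**2 + k + 4).
R(k) = B(k−1)·f(k)/C(k) = 2*(k**2 + k + 4)/(k**3 + 3*k**2 + 10*k + 4); s_k = R·t_k = -(k**2 + k + 4)*factorial(k + 1)/2**k.
s_(k+1) − s_k = -(k**3 + 3*k**2 + 10*k + 4)*factorial(k + 1)/(2*2**k) = t_k.
Sum = s_(6) − s_(2); s_(6) = -7245/2, s_(2) = -15 ⇒ -7215/2.

Σ = -7215/2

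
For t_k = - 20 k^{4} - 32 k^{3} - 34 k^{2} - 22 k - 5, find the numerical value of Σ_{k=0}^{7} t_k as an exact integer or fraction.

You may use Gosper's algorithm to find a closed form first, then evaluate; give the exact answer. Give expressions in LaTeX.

t_(k+1)/t_k = (20*k**4 + 112*k**3 + 250*k**2 + 266*k + 113)/(20*k**4 + 32*k**3 + 34*k**2 + 22*k + 5).
Normal form (A,B,C) = (1, 1, k**4 + 8*k**3/5 + 17*k**2/10 + 11*k/10 + 1/4).
Need (1)·f(k+1) − (1)·f(k) = k**4 + 8*k**3/5 + 17*k**2/10 + 11*k/10 + 1/4.
deg f ≤ 5 (via 0,0,4).
Match coefficients ⇒ f(k) = k*(4*k**4 - 2*k**3 + 2*k**2 + 2*k - 1)/20.
Then R = B(k−1)f/C = k*(4*k**4 - 2*k**3 + 2*k**2 + 2*k - 1)/(20*k**4 + 32*k**3 + 34*k**2 + 22*k + 5), so s_k = R(k)·t_k = k*(-4*k**4 + 2*k**3 - 2*k**2 - 2*k + 1).
s_(k+1) − s_k = -20*k**4 - 32*k**3 - 34*k**2 - 22*k - 5 = t_k.
Telescoping: Σ = s_(8) − s_(0) = -124024 − (0) = -124024.

Σ = -124024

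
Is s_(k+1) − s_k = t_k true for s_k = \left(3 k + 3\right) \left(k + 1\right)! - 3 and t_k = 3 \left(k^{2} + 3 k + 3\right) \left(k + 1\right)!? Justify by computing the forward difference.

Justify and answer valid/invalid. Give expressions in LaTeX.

s_(k+1) = (3*k + 6)*factorial(k + 2) - 3
s_(k+1) − s_k = 3*(k**2 + 3*k + 3)*factorial(k + 1)
(s_(k+1) − s_k) − t_k = 0

valid; difference matches t_k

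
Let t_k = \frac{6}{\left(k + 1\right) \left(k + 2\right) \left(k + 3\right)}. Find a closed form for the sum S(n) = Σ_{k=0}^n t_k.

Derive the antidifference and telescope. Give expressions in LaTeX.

S(n) = \frac{3 \left(n^{2} + 5 n + 4\right)}{2 \left(n^{2} + 5 n + 6\right)}

Step 1: r(k) = (k + 1)/(k + 4).
Gosper form: A/B · C(k+1)/C(k) with A=k + 1, B=k + 4, C=1.
Solve (k + 1)·f(k+1) − (k + 3)·f(k) = 1.
d = 2 from the (1,1,0) case.
Solve for f: f(k) = k*(k + 3)/4 (degree 2 ≤ 2).
So s_k = (B(k−1)f/C)·t_k = (k*(k + 3)**2/4)·t_k = 3*k*(k + 3)/(2*(k + 1)*(k + 2)).
s_(k+1) − s_k = 6/(k**3 + 6*k**2 + 11*k + 6) = t_k.
s_(n+1) = 3*(n**2 + 5*n + 4)/(2*(n**2 + 5*n + 6)) and s_(0) = 0, so S(n) = 3*(n**2 + 5*n + 4)/(2*(n**2 + 5*n + 6)).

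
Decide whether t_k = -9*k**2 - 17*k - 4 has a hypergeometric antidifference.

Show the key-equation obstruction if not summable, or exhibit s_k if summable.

Ratio r(k) = (9*k**2 + 35*k + 30)/(9*k**2 + 17*k + 4).
Gosper form: A/B · C(k+1)/C(k) with A=1, B=1, C=k**2 + 17*k/9 + 4/9.
Solve (1)·f(k+1) − (1)·f(k) = k**2 + 17*k/9 + 4/9.
Degrees (0,0,2) ⇒ d ≤ 3.
Coefficient equations give f(k) = k*(3*k**2 + 4*k - 3)/9.
R(k) = B(k−1)·f(k)/C(k) = k*(3*k**2 + 4*k - 3)/(9*k**2 + 17*k + 4); s_k = R·t_k = k*(-3*k**2 - 4*k + 3).
s_(k+1) − s_k = -9*k**2 - 17*k - 4 = t_k.

Yes. s_k = k*(-3*k**2 - 4*k + 3).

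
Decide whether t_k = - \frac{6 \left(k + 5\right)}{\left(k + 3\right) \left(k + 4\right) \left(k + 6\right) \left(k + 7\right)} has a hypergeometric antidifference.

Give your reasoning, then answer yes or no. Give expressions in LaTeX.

Yes. s_k = \frac{k \left(- k - 9\right)}{6 \left(k^{2} + 9 k + 18\right)}.

The ratio is (k + 3)*(k + 6)**2/((k + 5)**2*(k + 8)).
A = k + 3, B = k + 8, C = k**2 + 10*k + 25.
Key eq: (k + 3)·f(k+1) = (k + 7)·f(k) + (k**2 + 10*k + 25).
Bound: deg f ≤ 4.
Solve for f: f(k) = k*(k + 4)*(k + 5)*(k + 9)/36 (degree 4 ≤ 4).
Get s_k = R·t_k = k*(-k - 9)/(6*(k**2 + 9*k + 18)) with R(k) = B(k−1)f(k)/C(k) = k*(k + 4)*(k + 7)*(k + 9)/(36*(k + 5)).
Check: Δs_k = 6*(-k - 5)/(k**4 + 20*k**3 + 145*k**2 + 450*k + 504). ✓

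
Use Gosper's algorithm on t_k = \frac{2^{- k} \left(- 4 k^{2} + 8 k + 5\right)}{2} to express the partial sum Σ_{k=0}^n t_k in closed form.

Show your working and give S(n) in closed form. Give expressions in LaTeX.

Compute t_(k+1)/t_k: get (4*k**2 - 9)/(2*(4*k**2 - 8*k - 5)).
So A=1/2 and B=1, with C=k**2 - 2*k - 5/4.
Need (1/2)·f(k+1) − (1)·f(k) = k**2 - 2*k - 5/4.
Bound: deg f ≤ 2.
Match coefficients ⇒ f(k) = -(2*k - 1)*(2*k + 1)/2.
R(k) = B(k−1)·f(k)/C(k) = -2*(2*k - 1)/(2*k - 5); s_k = R·t_k = (4*k**2 - 1)/2**k.
s_(k+1) − s_k = (-4*k**2 + 8*k + 5)/(2*2**k) = t_k.
Evaluate: s_(n+1) = 2**(-n - 1)*(4*n**2 + 8*n + 3); subtract s_(0) = -1 ⇒ S(n) = 2**(-n - 1)*(2**(n + 1) + 4*n**2 + 8*n + 3).

S(n) = 2^{- n - 1} \left(2^{n + 1} + 4 n^{2} + 8 n + 3\right)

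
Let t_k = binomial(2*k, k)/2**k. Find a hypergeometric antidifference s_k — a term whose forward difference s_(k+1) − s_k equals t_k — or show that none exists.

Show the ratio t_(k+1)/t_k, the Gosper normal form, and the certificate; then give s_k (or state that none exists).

none (Gosper's algorithm certifies no s_k)

Compute t_(k+1)/t_k: get (2*k + 1)/(k + 1).
So A=2*k + 1 and B=k + 1, with C=1.
Set up (2*k + 1)·f(k+1) − (k)·f(k) − (1) = 0.
deg f ≤ -1 (via 1,1,0).
Bound -1 < 0, so the key equation has no polynomial solution.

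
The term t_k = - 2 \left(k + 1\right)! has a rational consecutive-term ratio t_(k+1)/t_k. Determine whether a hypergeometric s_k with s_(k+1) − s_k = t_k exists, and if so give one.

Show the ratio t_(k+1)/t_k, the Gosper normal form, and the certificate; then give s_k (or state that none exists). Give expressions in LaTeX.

none — t_k is not Gosper-summable

The ratio is k + 2.
A = k + 2, B = 1, C = 1.
f must satisfy (k + 2)·f(k+1) − (1)·f(k) = 1.
Degrees (1,0,0) ⇒ d ≤ -1.
Bound -1 < 0, so the key equation has no polynomial solution.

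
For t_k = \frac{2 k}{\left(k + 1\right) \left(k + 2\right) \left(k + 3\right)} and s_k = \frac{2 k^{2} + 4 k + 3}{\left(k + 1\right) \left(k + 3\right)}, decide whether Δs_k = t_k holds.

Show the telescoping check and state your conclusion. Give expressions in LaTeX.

s_(k+1) = (4*k + 2*(k + 1)**2 + 7)/((k + 2)*(k + 4))
s_(k+1) − s_k = (4*k**2 + 10*k + 3)/(k**4 + 10*k**3 + 35*k**2 + 50*k + 24)
(s_(k+1) − s_k) − t_k = (2*k**2 + 2*k + 3)/(k**4 + 10*k**3 + 35*k**2 + 50*k + 24)

Invalid: residual \frac{2 k^{2} + 2 k + 3}{k^{4} + 10 k^{3} + 35 k^{2} + 50 k + 24} ≠ 0.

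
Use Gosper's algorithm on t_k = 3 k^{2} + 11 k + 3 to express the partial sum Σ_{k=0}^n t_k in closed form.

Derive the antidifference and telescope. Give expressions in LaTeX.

Ratio r(k) = (3*k**2 + 17*k + 17)/(3*k**2 + 11*k + 3).
So A=1 and B=1, with C=k**2 + 11*k/3 + 1.
Key eq: (1)·f(k+1) = (1)·f(k) + (k**2 + 11*k/3 + 1).
Bound: deg f ≤ 3.
A polynomial solution: f(k) = k*(k**2 + 4*k - 2)/3.
Then R = B(k−1)f/C = k*(k**2 + 4*k - 2)/(3*k**2 + 11*k + 3), so s_k = R(k)·t_k = k*(k**2 + 4*k - 2).
Δs = 3*k**2 + 11*k + 3, as required.
Evaluate: s_(n+1) = n**3 + 7*n**2 + 9*n + 3; subtract s_(0) = 0 ⇒ S(n) = n**3 + 7*n**2 + 9*n + 3.

S(n) = n^{3} + 7 n^{2} + 9 n + 3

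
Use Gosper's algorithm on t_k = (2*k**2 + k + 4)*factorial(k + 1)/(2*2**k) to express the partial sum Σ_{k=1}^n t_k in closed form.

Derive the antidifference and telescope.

S(n) = -1 + n*factorial(n + 2)/2**n + factorial(n + 2)/(2*2**n)

r(k) = (k + 2)*(k + 2*(k + 1)**2 + 5)/(2*(2*k**2 + k + 4)) after simplifying.
Factor: A=k/2 + 1; B=1; C=k**2 + k/2 + 2.
f must satisfy (k/2 + 1)·f(k+1) − (1)·f(k) = k**2 + k/2 + 2.
deg f ≤ 1 (via 1,0,2).
Solving with deg f ≤ 1: f(k) = 2*k - 1.
Then R = B(k−1)f/C = 2*(2*k - 1)/(2*k**2 + k + 4), so s_k = R(k)·t_k = (2*k - 1)*factorial(k + 1)/2**k.
s_(k+1) − s_k = (2*k**2 + k + 4)*factorial(k + 1)/(2*2**k) = t_k.
Telescope: S(n) = s_(n+1) − s_(1) = 2**(-n - 1)*(2*n + 1)*factorial(n + 2) − (1) = -1 + n*factorial(n + 2)/2**n + factorial(n + 2)/(2*2**n).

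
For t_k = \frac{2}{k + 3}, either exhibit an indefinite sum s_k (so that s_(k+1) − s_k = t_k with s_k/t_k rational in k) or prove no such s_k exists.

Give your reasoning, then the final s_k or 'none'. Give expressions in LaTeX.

Compute t_(k+1)/t_k: get (k + 3)/(k + 4).
Normal form (A,B,C) = (k + 3, k + 4, 1).
Set up (k + 3)·f(k+1) − (k + 3)·f(k) − (1) = 0.
From deg A=1, deg B=1, deg C=0: d=0.
Write f(k) = c0. Then LHS − RHS = -1, requiring -1 = 0: contradictory. No certificate.

none — t_k is not Gosper-summable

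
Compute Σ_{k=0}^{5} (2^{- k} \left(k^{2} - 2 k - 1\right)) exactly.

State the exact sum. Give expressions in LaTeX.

Ratio r(k) = (k**2 - 2)/(2*(k**2 - 2*k - 1)).
Take A(k)=1/2, B(k)=1, C(k)=k**2 - 2*k - 1.
f must satisfy (1/2)·f(k+1) − (1)·f(k) = k**2 - 2*k - 1.
d = 2 from the (0,0,2) case.
A polynomial solution: f(k) = -2*k**2.
So s_k = (B(k−1)f/C)·t_k = (-2*k**2/(k**2 - 2*k - 1))·t_k = -2**(1 - k)*k**2.
Δs = (k**2 - 2*k - 1)/2**k, as required.
Sum = s_(6) − s_(0); s_(6) = -9/8, s_(0) = 0 ⇒ -9/8.

Σ = -9/8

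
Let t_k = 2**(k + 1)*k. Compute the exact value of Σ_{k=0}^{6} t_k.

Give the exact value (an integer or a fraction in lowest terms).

Σ = 1284

The ratio is 2 + 2/k.
Normal form (A,B,C) = (2, 1, k).
f must satisfy (2)·f(k+1) − (1)·f(k) = k.
Degrees (0,0,1) ⇒ d ≤ 1.
A polynomial solution: f(k) = k - 2.
Get s_k = R·t_k = 2**(k + 1)*(k - 2) with R(k) = B(k−1)f(k)/C(k) = (k - 2)/k.
Δs = 2**(k + 1)*k, as required.
Telescoping: Σ = s_(7) − s_(0) = 1280 − (-4) = 1284.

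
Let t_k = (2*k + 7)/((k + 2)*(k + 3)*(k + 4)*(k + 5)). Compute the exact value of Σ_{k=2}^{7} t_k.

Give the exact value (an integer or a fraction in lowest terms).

Σ = 1/30

The ratio is (k + 2)*(2*k + 9)/((k + 6)*(2*k + 7)).
Take A(k)=k + 2, B(k)=k + 6, C(k)=k + 7/2.
Key eq: (k + 2)·f(k+1) = (k + 5)·f(k) + (k + 7/2).
Bound: deg f ≤ 3.
A polynomial solution: f(k) = k*(k + 3)*(k + 6)/16.
Then R = B(k−1)f/C = k*(k + 3)*(k + 5)*(k + 6)/(8*(2*k + 7)), so s_k = R(k)·t_k = k*(k + 6)/(8*(k**2 + 6*k + 8)).
Δs = (2*k + 7)/(k**4 + 14*k**3 + 71*k**2 + 154*k + 120), as required.
Σ_(k=2)^(7) t_k = s_(8) − s_(2) = 7/60 − (1/12) = 1/30.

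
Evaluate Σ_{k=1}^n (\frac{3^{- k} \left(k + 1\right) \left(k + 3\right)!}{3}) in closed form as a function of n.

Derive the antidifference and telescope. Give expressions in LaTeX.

S(n) = -8 + \frac{3^{- n} \left(n + 4\right)!}{3}

Ratio r(k) = (k + 2)*(k + 4)/(3*(k + 1)).
Gosper form: A/B · C(k+1)/C(k) with A=k/3 + 4/3, B=1, C=k + 1.
f must satisfy (k/3 + 4/3)·f(k+1) − (1)·f(k) = k + 1.
deg f ≤ 0 (via 1,0,1).
Coefficient equations give f(k) = 3.
Then R = B(k−1)f/C = 3/(k + 1), so s_k = R(k)·t_k = factorial(k + 3)/3**k.
s_(k+1) − s_k = (k + 1)*factorial(k + 3)/(3*3**k) = t_k.
Evaluate: s_(n+1) = 3**(-n - 1)*factorial(n + 4); subtract s_(1) = 8 ⇒ S(n) = -8 + factorial(n + 4)/(3*3**n).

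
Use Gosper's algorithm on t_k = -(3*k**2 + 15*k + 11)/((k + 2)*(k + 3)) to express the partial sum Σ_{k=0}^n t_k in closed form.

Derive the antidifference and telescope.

S(n) = (-6*n**2 - 17*n - 11)/(2*(n + 3))

r(k) = (k + 2)*(15*k + 3*(k + 1)**2 + 26)/((k + 4)*(3*k**2 + 15*k + 11)) after simplifying.
Take A(k)=k + 2, B(k)=k + 4, C(k)=k**2 + 5*k + 11/3.
Need (k + 2)·f(k+1) − (k + 3)·f(k) = k**2 + 5*k + 11/3.
Bound: deg f ≤ 2.
A polynomial solution: f(k) = k*(6*k + 5)/6.
R(k) = B(k−1)·f(k)/C(k) = k*(k + 3)*(6*k + 5)/(2*(3*k**2 + 15*k + 11)); s_k = R·t_k = k*(-6*k - 5)/(2*(k + 2)).
Check: Δs_k = (-3*k**2 - 15*k - 11)/(k**2 + 5*k + 6). ✓
Telescope: S(n) = s_(n+1) − s_(0) = (-6*n**2 - 17*n - 11)/(2*(n + 3)) − (0) = (-6*n**2 - 17*n - 11)/(2*(n + 3)).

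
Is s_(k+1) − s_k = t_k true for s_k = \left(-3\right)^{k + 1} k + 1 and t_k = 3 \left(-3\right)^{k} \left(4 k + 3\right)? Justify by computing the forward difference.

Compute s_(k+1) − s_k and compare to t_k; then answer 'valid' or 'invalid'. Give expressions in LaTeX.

s_(k+1) = (-3)**(k + 2)*(k + 1) + 1
s_(k+1) − s_k = 3*(-3)**k*(4*k + 3)
(s_(k+1) − s_k) − t_k = 0

Valid: the claim telescopes to t_k.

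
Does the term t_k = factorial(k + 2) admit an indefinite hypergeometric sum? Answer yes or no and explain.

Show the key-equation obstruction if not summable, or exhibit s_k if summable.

No. Not Gosper-summable.

Ratio r(k) = k + 3.
Gosper form: A/B · C(k+1)/C(k) with A=k + 3, B=1, C=1.
Key eq: (k + 3)·f(k+1) = (1)·f(k) + (1).
Bound: deg f ≤ -1.
deg f ≤ -1 is impossible — no certificate.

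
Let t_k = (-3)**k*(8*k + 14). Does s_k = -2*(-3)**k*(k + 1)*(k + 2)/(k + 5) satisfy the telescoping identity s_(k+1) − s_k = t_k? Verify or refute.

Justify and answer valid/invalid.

s_(k+1) = 6*(-3)**k*(k + 2)*(k + 3)/(k + 6)
s_(k+1) − s_k = (-3)**k*(8*k**3 + 78*k**2 + 226*k + 204)/(k**2 + 11*k + 30)
(s_(k+1) − s_k) − t_k = (-3)**(k + 1)*(8*k**2 + 56*k + 72)/(k**2 + 11*k + 30)

Invalid: residual (-3)**(k + 1)*(8*k**2 + 56*k + 72)/(k**2 + 11*k + 30) ≠ 0.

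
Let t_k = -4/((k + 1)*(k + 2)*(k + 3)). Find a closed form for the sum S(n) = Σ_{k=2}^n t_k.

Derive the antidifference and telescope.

S(n) = (-n**2 - 5*n + 6)/(6*(n**2 + 5*n + 6))

The ratio is (k + 1)/(k + 4).
So A=k + 1 and B=k + 4, with C=1.
Solve (k + 1)·f(k+1) − (k + 3)·f(k) = 1.
d = 2 from the (1,1,0) case.
Coefficient equations give f(k) = k*(k + 3)/4.
So s_k = (B(k−1)f/C)·t_k = (k*(k + 3)**2/4)·t_k = k*(-k - 3)/((k + 1)*(k + 2)).
s_(k+1) − s_k = -4/(k**3 + 6*k**2 + 11*k + 6) = t_k.
Telescope: S(n) = s_(n+1) − s_(2) = (-n**2 - 5*n - 4)/(n**2 + 5*n + 6) − (-5/6) = (-n**2 - 5*n + 6)/(6*(n**2 + 5*n + 6)).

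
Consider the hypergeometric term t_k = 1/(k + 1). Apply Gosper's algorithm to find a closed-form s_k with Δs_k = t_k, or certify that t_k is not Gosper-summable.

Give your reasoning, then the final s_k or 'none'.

none (Gosper's algorithm certifies no s_k)

The ratio is (k + 1)/(k + 2).
So A=k + 1 and B=k + 2, with C=1.
Solve (k + 1)·f(k+1) − (k + 1)·f(k) = 1.
Bound: deg f ≤ 0.
Write f(k) = c0. Then LHS − RHS = -1, requiring -1 = 0: contradictory. No certificate.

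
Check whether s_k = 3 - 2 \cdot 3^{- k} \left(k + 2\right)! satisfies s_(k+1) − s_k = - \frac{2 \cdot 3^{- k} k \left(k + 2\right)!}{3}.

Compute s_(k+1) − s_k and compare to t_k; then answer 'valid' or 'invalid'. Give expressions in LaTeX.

valid (s_(k+1) − s_k reduces to t_k)

s_(k+1) = -2*3**(-k - 1)*factorial(k + 3) + 3
s_(k+1) − s_k = -2*k*factorial(k + 2)/(3*3**k)
(s_(k+1) − s_k) − t_k = 0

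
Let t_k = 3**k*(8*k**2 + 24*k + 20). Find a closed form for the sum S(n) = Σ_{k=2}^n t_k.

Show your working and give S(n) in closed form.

Ratio r(k) = 3*(2*k**2 + 10*k + 13)/(2*k**2 + 6*k + 5).
A = 3, B = 1, C = k**2 + 3*k + 5/2.
Set up (3)·f(k+1) − (1)·f(k) − (k**2 + 3*k + 5/2) = 0.
deg f ≤ 2 (via 0,0,2).
Solving with deg f ≤ 2: f(k) = (k**2 + 1)/2.
R(k) = B(k−1)·f(k)/C(k) = (k**2 + 1)/(2*k**2 + 6*k + 5); s_k = R·t_k = 4*3**k*(k**2 + 1).
Δs = 3**k*(8*k**2 + 24*k + 20), as required.
Σ_(k=2)^n t_k = s_(n+1) − s_(2) = (12*3**n*(n**2 + 2*n + 2)) − (180), i.e. 12*3**n*n**2 + 24*3**n*n + 24*3**n - 180.

S(n) = 12*3**n*n**2 + 24*3**n*n + 24*3**n - 180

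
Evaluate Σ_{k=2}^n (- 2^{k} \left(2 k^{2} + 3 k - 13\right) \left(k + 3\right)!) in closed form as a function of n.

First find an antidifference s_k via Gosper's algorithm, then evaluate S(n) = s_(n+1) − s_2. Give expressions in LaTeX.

Compute t_(k+1)/t_k: get 2*(2*k**3 + 15*k**2 + 20*k - 32)/(2*k**2 + 3*k - 13).
Normal form (A,B,C) = (2*k + 8, 1, k**2 + 3*k/2 - 13/2).
Set up (2*k + 8)·f(k+1) − (1)·f(k) − (k**2 + 3*k/2 - 13/2) = 0.
deg f ≤ 1 (via 1,0,2).
Match coefficients ⇒ f(k) = (k - 3)/2.
So s_k = (B(k−1)f/C)·t_k = ((k - 3)/(2*k**2 + 3*k - 13))·t_k = -2**k*(k - 3)*factorial(k + 3).
Verify: -2**k*(2*k**2 + 3*k - 13)*factorial(k + 3) matches t_k.
Σ_(k=2)^n t_k = s_(n+1) − s_(2) = (-2**(n + 1)*(n - 2)*factorial(n + 4)) − (480), i.e. -2*2**n*n*factorial(n + 4) + 4*2**n*factorial(n + 4) - 480.

S(n) = - 2 \cdot 2^{n} n \left(n + 4\right)! + 4 \cdot 2^{n} \left(n + 4\right)! - 480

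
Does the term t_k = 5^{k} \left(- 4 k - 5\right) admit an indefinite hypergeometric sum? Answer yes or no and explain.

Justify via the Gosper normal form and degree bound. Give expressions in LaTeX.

Compute t_(k+1)/t_k: get 5*(4*k + 9)/(4*k + 5).
Factor: A=5; B=1; C=k + 5/4.
f must satisfy (5)·f(k+1) − (1)·f(k) = k + 5/4.
Bound: deg f ≤ 1.
A polynomial solution: f(k) = k/4.
Get s_k = R·t_k = -5**k*k with R(k) = B(k−1)f(k)/C(k) = k/(4*k + 5).
s_(k+1) − s_k = 5**k*(-4*k - 5) = t_k.

Yes. s_k = - 5^{k} k.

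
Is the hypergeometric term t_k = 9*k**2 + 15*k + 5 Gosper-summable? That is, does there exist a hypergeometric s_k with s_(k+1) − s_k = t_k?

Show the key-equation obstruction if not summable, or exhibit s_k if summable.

t_(k+1)/t_k = (9*k**2 + 33*k + 29)/(9*k**2 + 15*k + 5).
Factor: A=1; B=1; C=k**2 + 5*k/3 + 5/9.
Key eq: (1)·f(k+1) = (1)·f(k) + (k**2 + 5*k/3 + 5/9).
d = 3 from the (0,0,2) case.
Coefficient equations give f(k) = k*(3*k**2 + 3*k - 1)/9.
Certificate R = B(k−1)f/C = k*(3*k**2 + 3*k - 1)/(9*k**2 + 15*k + 5) gives s_k = k*(3*k**2 + 3*k - 1).
s_(k+1) − s_k = 9*k**2 + 15*k + 5 = t_k.

Yes. s_k = k*(3*k**2 + 3*k - 1).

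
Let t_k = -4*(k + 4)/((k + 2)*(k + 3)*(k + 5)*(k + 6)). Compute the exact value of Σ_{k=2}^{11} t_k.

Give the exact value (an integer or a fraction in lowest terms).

Ratio r(k) = (k + 2)*(k + 5)**2/((k + 4)**2*(k + 7)).
Factor: A=k + 2; B=k + 7; C=k**2 + 8*k + 16.
Need (k + 2)·f(k+1) − (k + 6)·f(k) = k**2 + 8*k + 16.
Bound: deg f ≤ 4.
Coefficient equations give f(k) = k*(k + 3)*(k + 4)*(k + 7)/20.
Then R = B(k−1)f/C = k*(k + 3)*(k + 6)*(k + 7)/(20*(k + 4)), so s_k = R(k)·t_k = k*(-k - 7)/(5*(k**2 + 7*k + 10)).
Check: Δs_k = 4*(-k - 4)/(k**4 + 16*k**3 + 91*k**2 + 216*k + 180). ✓
Evaluate s at k=12 and k=2: -114/595 and -9/70; difference -15/238.

Σ = -15/238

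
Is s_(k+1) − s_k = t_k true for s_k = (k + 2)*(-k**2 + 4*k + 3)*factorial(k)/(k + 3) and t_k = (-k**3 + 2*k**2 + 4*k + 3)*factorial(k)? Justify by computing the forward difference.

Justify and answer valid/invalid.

s_(k+1) = (k + 3)*(-k**2 + 2*k + 6)*factorial(k + 1)/(k + 4)
s_(k+1) − s_k = (-k**5 - 4*k**4 + 7*k**3 + 44*k**2 + 58*k + 30)*factorial(k)/((k + 3)*(k + 4))
(s_(k+1) − s_k) − t_k = (k**4 + k**3 - 11*k**2 - 11*k - 6)*factorial(k)/((k + 3)*(k + 4))

Invalid: residual (k**4 + k**3 - 11*k**2 - 11*k - 6)*factorial(k)/((k + 3)*(k + 4)) ≠ 0.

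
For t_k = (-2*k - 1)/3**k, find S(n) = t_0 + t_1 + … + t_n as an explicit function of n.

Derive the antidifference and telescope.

Step 1: r(k) = (2*k + 3)/(3*(2*k + 1)).
A = 1/3, B = 1, C = k + 1/2.
f must satisfy (1/3)·f(k+1) − (1)·f(k) = k + 1/2.
d = 1 from the (0,0,1) case.
Solve for f: f(k) = -3*(k + 1)/2 (degree 1 ≤ 1).
R(k) = B(k−1)·f(k)/C(k) = -3*(k + 1)/(2*k + 1); s_k = R·t_k = 3**(1 - k)*(k + 1).
Check: Δs_k = (-2*k - 1)/3**k. ✓
s_(n+1) = (n + 2)/3**n and s_(0) = 3, so S(n) = (-3**(n + 1) + n + 2)/3**n.

S(n) = (-3**(n + 1) + n + 2)/3**n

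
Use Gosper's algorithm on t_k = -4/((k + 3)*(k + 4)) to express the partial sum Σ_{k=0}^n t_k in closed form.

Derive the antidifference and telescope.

S(n) = 4*(-n - 1)/(3*(n + 4))

t_(k+1)/t_k = (k + 3)/(k + 5).
Factor: A=k + 3; B=k + 5; C=1.
Need (k + 3)·f(k+1) − (k + 4)·f(k) = 1.
Bound: deg f ≤ 1.
Coefficient equations give f(k) = k/3.
Get s_k = R·t_k = -4*k/(3*k + 9) with R(k) = B(k−1)f(k)/C(k) = k*(k + 4)/3.
Δs = -4/(k**2 + 7*k + 12), as required.
Σ_(k=0)^n t_k = s_(n+1) − s_(0) = (4*(-n - 1)/(3*(n + 4))) − (0), i.e. 4*(-n - 1)/(3*(n + 4)).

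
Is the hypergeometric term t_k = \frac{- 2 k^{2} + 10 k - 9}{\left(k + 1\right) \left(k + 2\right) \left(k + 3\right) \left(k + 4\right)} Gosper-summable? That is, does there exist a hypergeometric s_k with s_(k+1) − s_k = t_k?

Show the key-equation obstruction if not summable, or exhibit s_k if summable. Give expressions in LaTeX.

Yes. s_k = \frac{k \left(- k^{2} - 2 k - 15\right)}{2 \left(k + 1\right) \left(k + 2\right) \left(k + 3\right)}.

Ratio r(k) = (2*k**3 - 4*k**2 - 5*k + 1)/(2*k**3 - 41*k + 45).
So A=k + 1 and B=k + 5, with C=k**2 - 5*k + 9/2.
Set up (k + 1)·f(k+1) − (k + 4)·f(k) − (k**2 - 5*k + 9/2) = 0.
From deg A=1, deg B=1, deg C=2: d=3.
A polynomial solution: f(k) = k*(k**2 + 2*k + 15)/4.
Get s_k = R·t_k = k*(-k**2 - 2*k - 15)/(2*(k + 1)*(k + 2)*(k + 3)) with R(k) = B(k−1)f(k)/C(k) = k*(k + 4)*(k**2 + 2*k + 15)/(2*(2*k**2 - 10*k + 9)).
s_(k+1) − s_k = (-2*k**2 + 10*k - 9)/(k**4 + 10*k**3 + 35*k**2 + 50*k + 24) = t_k.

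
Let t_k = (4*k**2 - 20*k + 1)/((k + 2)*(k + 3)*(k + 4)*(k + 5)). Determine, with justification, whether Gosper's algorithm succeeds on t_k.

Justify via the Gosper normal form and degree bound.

Compute t_(k+1)/t_k: get -(k + 2)*(20*k - 4*(k + 1)**2 + 19)/((k + 6)*(4*k**2 - 20*k + 1)).
So A=k + 2 and B=k + 6, with C=k**2 - 5*k + 1/4.
Set up (k + 2)·f(k+1) − (k + 5)·f(k) − (k**2 - 5*k + 1/4) = 0.
d = 3 from the (1,1,2) case.
Match coefficients ⇒ f(k) = k*(k**2 - 23*k + 26)/32.
R(k) = B(k−1)·f(k)/C(k) = k*(k + 5)*(k**2 - 23*k + 26)/(8*(4*k**2 - 20*k + 1)); s_k = R·t_k = k*(k**2 - 23*k + 26)/(8*(k + 2)*(k + 3)*(k + 4)).
Δs = (4*k**2 - 20*k + 1)/(k**4 + 14*k**3 + 71*k**2 + 154*k + 120), as required.

Yes. s_k = k*(k**2 - 23*k + 26)/(8*(k + 2)*(k + 3)*(k + 4)).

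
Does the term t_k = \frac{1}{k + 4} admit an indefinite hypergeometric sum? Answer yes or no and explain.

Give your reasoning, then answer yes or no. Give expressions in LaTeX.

r(k) = (k + 4)/(k + 5) after simplifying.
A = k + 4, B = k + 5, C = 1.
Key eq: (k + 4)·f(k+1) = (k + 4)·f(k) + (1).
Bound: deg f ≤ 0.
f = c0 ⇒ A·f(k+1) − B(k−1)·f(k) − C = -1. The system {-1 = 0} is inconsistent; no antidifference.

No — t_k has no hypergeometric antidifference.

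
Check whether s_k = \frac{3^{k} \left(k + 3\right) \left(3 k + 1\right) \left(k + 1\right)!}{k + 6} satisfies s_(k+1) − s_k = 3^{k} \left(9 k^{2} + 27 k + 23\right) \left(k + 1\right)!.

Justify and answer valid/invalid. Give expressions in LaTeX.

s_(k+1) = 3**(k + 1)*(k + 4)*(3*k + 4)*factorial(k + 2)/(k + 7)
s_(k+1) − s_k = 3**k*(9*k**4 + 117*k**3 + 509*k**2 + 887*k + 555)*factorial(k + 1)/((k + 6)*(k + 7))
(s_(k+1) − s_k) − t_k = -3**(k + 1)*(9*k**3 + 81*k**2 + 182*k + 137)*factorial(k + 1)/((k + 6)*(k + 7))

Invalid: residual - \frac{3^{k + 1} \left(9 k^{3} + 81 k^{2} + 182 k + 137\right) \left(k + 1\right)!}{\left(k + 6\right) \left(k + 7\right)} ≠ 0.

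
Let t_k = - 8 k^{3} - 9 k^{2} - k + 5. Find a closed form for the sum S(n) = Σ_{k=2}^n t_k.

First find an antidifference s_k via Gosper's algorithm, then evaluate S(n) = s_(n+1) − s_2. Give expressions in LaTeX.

t_(k+1)/t_k = (8*k**3 + 33*k**2 + 43*k + 13)/(8*k**3 + 9*k**2 + k - 5).
Factor: A=1; B=1; C=k**3 + 9*k**2/8 + k/8 - 5/8.
Key eq: (1)·f(k+1) = (1)·f(k) + (k**3 + 9*k**2/8 + k/8 - 5/8).
Bound: deg f ≤ 4.
A polynomial solution: f(k) = k*(2*k**3 - k**2 - 2*k - 4)/8.
Get s_k = R·t_k = k*(-2*k**3 + k**2 + 2*k + 4) with R(k) = B(k−1)f(k)/C(k) = k*(2*k**3 - k**2 - 2*k - 4)/(8*k**3 + 9*k**2 + k - 5).
Check: Δs_k = -8*k**3 - 9*k**2 - k + 5. ✓
Telescope: S(n) = s_(n+1) − s_(2) = -2*n**4 - 7*n**3 - 7*n**2 + 3*n + 5 − (-8) = -2*n**4 - 7*n**3 - 7*n**2 + 3*n + 13.

S(n) = - 2 n^{4} - 7 n^{3} - 7 n^{2} + 3 n + 13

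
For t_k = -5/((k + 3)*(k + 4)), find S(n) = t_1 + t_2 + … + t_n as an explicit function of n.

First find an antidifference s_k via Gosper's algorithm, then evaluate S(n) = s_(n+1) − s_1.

t_(k+1)/t_k = (k + 3)/(k + 5).
A = k + 3, B = k + 5, C = 1.
Key eq: (k + 3)·f(k+1) = (k + 4)·f(k) + (1).
d = 1 from the (1,1,0) case.
Match coefficients ⇒ f(k) = k/3.
So s_k = (B(k−1)f/C)·t_k = (k*(k + 4)/3)·t_k = -5*k/(3*k + 9).
s_(k+1) − s_k = -5/(k**2 + 7*k + 12) = t_k.
Σ_(k=1)^n t_k = s_(n+1) − s_(1) = (5*(-n - 1)/(3*(n + 4))) − (-5/12), i.e. -5*n/(4*n + 16).

S(n) = -5*n/(4*n + 16)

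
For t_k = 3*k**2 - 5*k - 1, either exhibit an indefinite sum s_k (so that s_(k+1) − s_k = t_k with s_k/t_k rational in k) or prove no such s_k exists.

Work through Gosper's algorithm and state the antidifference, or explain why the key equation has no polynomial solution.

s_k = k*(k**2 - 4*k + 2)

The ratio is (3*k**2 + k - 3)/(3*k**2 - 5*k - 1).
Take A(k)=1, B(k)=1, C(k)=k**2 - 5*k/3 - 1/3.
Need (1)·f(k+1) − (1)·f(k) = k**2 - 5*k/3 - 1/3.
d = 3 from the (0,0,2) case.
A polynomial solution: f(k) = k*(k**2 - 4*k + 2)/3.
Certificate R = B(k−1)f/C = k*(k**2 - 4*k + 2)/(3*k**2 - 5*k - 1) gives s_k = k*(k**2 - 4*k + 2).
s_(k+1) − s_k = 3*k**2 - 5*k - 1 = t_k.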